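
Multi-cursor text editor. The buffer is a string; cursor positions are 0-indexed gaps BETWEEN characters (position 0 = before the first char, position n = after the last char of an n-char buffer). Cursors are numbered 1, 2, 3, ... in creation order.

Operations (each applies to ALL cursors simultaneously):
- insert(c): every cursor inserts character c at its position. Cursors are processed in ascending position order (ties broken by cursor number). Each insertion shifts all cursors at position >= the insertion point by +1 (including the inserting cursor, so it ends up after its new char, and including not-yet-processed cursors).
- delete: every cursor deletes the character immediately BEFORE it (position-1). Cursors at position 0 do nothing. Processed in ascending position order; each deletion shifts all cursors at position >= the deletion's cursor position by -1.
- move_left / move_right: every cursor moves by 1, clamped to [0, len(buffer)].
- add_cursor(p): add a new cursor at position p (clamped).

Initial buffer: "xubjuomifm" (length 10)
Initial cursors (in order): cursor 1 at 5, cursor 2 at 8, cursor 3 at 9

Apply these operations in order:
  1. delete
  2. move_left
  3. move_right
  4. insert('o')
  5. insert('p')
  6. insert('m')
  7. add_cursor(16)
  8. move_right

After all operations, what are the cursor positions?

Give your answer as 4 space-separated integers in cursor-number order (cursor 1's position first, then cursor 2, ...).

After op 1 (delete): buffer="xubjomm" (len 7), cursors c1@4 c2@6 c3@6, authorship .......
After op 2 (move_left): buffer="xubjomm" (len 7), cursors c1@3 c2@5 c3@5, authorship .......
After op 3 (move_right): buffer="xubjomm" (len 7), cursors c1@4 c2@6 c3@6, authorship .......
After op 4 (insert('o')): buffer="xubjoomoom" (len 10), cursors c1@5 c2@9 c3@9, authorship ....1..23.
After op 5 (insert('p')): buffer="xubjopomooppm" (len 13), cursors c1@6 c2@12 c3@12, authorship ....11..2323.
After op 6 (insert('m')): buffer="xubjopmomooppmmm" (len 16), cursors c1@7 c2@15 c3@15, authorship ....111..232323.
After op 7 (add_cursor(16)): buffer="xubjopmomooppmmm" (len 16), cursors c1@7 c2@15 c3@15 c4@16, authorship ....111..232323.
After op 8 (move_right): buffer="xubjopmomooppmmm" (len 16), cursors c1@8 c2@16 c3@16 c4@16, authorship ....111..232323.

Answer: 8 16 16 16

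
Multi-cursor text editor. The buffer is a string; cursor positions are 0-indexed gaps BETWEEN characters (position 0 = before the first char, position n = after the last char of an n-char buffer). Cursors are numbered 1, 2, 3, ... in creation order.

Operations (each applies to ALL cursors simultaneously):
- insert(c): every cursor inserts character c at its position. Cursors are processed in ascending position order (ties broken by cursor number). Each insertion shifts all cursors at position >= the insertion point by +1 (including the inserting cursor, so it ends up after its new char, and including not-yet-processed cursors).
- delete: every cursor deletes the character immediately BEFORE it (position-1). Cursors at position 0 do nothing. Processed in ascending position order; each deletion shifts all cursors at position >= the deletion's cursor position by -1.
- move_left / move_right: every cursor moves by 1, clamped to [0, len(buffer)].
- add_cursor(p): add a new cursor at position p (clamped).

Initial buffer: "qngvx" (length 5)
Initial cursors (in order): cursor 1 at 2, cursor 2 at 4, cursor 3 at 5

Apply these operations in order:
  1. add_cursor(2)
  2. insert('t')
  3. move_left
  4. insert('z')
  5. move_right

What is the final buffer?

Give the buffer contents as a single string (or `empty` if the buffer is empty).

Answer: qntzztgvztxzt

Derivation:
After op 1 (add_cursor(2)): buffer="qngvx" (len 5), cursors c1@2 c4@2 c2@4 c3@5, authorship .....
After op 2 (insert('t')): buffer="qnttgvtxt" (len 9), cursors c1@4 c4@4 c2@7 c3@9, authorship ..14..2.3
After op 3 (move_left): buffer="qnttgvtxt" (len 9), cursors c1@3 c4@3 c2@6 c3@8, authorship ..14..2.3
After op 4 (insert('z')): buffer="qntzztgvztxzt" (len 13), cursors c1@5 c4@5 c2@9 c3@12, authorship ..1144..22.33
After op 5 (move_right): buffer="qntzztgvztxzt" (len 13), cursors c1@6 c4@6 c2@10 c3@13, authorship ..1144..22.33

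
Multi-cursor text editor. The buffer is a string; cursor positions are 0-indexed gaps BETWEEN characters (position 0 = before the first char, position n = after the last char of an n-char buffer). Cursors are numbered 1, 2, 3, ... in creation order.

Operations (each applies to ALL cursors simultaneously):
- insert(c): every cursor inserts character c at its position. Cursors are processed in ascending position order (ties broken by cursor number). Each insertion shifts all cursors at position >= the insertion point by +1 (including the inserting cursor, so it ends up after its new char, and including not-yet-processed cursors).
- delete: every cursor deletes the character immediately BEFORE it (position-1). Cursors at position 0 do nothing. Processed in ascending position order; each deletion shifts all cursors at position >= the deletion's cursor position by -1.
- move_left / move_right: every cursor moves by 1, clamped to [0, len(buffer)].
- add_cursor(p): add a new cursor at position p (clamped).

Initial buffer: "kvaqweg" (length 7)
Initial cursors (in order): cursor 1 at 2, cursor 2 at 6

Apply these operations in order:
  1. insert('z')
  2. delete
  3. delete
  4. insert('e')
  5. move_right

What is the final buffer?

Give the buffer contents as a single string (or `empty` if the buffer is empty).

After op 1 (insert('z')): buffer="kvzaqwezg" (len 9), cursors c1@3 c2@8, authorship ..1....2.
After op 2 (delete): buffer="kvaqweg" (len 7), cursors c1@2 c2@6, authorship .......
After op 3 (delete): buffer="kaqwg" (len 5), cursors c1@1 c2@4, authorship .....
After op 4 (insert('e')): buffer="keaqweg" (len 7), cursors c1@2 c2@6, authorship .1...2.
After op 5 (move_right): buffer="keaqweg" (len 7), cursors c1@3 c2@7, authorship .1...2.

Answer: keaqweg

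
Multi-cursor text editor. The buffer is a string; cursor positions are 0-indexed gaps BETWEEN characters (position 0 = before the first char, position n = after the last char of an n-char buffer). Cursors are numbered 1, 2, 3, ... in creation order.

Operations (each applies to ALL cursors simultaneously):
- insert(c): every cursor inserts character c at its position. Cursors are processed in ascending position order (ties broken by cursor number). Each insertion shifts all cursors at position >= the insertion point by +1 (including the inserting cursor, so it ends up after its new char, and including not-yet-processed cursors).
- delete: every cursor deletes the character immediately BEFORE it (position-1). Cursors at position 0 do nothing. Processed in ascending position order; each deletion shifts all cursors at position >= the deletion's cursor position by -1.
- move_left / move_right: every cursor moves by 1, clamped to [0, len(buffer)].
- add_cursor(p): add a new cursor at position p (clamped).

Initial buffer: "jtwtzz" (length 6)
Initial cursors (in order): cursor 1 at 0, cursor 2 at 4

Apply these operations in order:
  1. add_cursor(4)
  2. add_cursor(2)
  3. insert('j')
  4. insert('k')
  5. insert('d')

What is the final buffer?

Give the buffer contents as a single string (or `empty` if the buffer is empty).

Answer: jkdjtjkdwtjjkkddzz

Derivation:
After op 1 (add_cursor(4)): buffer="jtwtzz" (len 6), cursors c1@0 c2@4 c3@4, authorship ......
After op 2 (add_cursor(2)): buffer="jtwtzz" (len 6), cursors c1@0 c4@2 c2@4 c3@4, authorship ......
After op 3 (insert('j')): buffer="jjtjwtjjzz" (len 10), cursors c1@1 c4@4 c2@8 c3@8, authorship 1..4..23..
After op 4 (insert('k')): buffer="jkjtjkwtjjkkzz" (len 14), cursors c1@2 c4@6 c2@12 c3@12, authorship 11..44..2323..
After op 5 (insert('d')): buffer="jkdjtjkdwtjjkkddzz" (len 18), cursors c1@3 c4@8 c2@16 c3@16, authorship 111..444..232323..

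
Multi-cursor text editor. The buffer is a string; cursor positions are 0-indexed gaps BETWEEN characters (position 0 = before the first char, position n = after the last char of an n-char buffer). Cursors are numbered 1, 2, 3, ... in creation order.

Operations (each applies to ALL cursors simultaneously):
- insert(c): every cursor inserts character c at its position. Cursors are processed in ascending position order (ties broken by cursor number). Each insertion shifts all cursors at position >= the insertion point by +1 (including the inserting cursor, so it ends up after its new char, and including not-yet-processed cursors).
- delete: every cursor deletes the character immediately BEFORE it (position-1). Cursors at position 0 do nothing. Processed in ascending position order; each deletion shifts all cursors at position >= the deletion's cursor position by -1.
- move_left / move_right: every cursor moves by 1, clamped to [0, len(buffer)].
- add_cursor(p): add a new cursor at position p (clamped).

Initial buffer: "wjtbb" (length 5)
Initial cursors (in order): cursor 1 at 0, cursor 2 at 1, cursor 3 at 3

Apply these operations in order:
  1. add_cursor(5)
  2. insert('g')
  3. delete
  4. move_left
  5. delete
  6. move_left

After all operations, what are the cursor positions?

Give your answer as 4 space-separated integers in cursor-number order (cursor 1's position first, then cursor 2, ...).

After op 1 (add_cursor(5)): buffer="wjtbb" (len 5), cursors c1@0 c2@1 c3@3 c4@5, authorship .....
After op 2 (insert('g')): buffer="gwgjtgbbg" (len 9), cursors c1@1 c2@3 c3@6 c4@9, authorship 1.2..3..4
After op 3 (delete): buffer="wjtbb" (len 5), cursors c1@0 c2@1 c3@3 c4@5, authorship .....
After op 4 (move_left): buffer="wjtbb" (len 5), cursors c1@0 c2@0 c3@2 c4@4, authorship .....
After op 5 (delete): buffer="wtb" (len 3), cursors c1@0 c2@0 c3@1 c4@2, authorship ...
After op 6 (move_left): buffer="wtb" (len 3), cursors c1@0 c2@0 c3@0 c4@1, authorship ...

Answer: 0 0 0 1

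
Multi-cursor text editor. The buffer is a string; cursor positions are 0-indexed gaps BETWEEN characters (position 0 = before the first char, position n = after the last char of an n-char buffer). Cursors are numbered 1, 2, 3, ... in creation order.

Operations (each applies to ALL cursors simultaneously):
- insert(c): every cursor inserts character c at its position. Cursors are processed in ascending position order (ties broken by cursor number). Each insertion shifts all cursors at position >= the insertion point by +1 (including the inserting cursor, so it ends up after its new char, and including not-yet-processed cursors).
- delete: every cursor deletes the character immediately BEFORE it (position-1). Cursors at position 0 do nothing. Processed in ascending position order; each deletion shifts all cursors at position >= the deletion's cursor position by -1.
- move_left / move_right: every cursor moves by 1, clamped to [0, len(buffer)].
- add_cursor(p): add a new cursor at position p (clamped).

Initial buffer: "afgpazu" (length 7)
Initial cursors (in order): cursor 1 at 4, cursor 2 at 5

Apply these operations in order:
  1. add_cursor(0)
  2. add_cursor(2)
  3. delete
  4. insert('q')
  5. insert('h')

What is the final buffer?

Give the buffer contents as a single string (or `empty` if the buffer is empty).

Answer: qhaqhgqqhhzu

Derivation:
After op 1 (add_cursor(0)): buffer="afgpazu" (len 7), cursors c3@0 c1@4 c2@5, authorship .......
After op 2 (add_cursor(2)): buffer="afgpazu" (len 7), cursors c3@0 c4@2 c1@4 c2@5, authorship .......
After op 3 (delete): buffer="agzu" (len 4), cursors c3@0 c4@1 c1@2 c2@2, authorship ....
After op 4 (insert('q')): buffer="qaqgqqzu" (len 8), cursors c3@1 c4@3 c1@6 c2@6, authorship 3.4.12..
After op 5 (insert('h')): buffer="qhaqhgqqhhzu" (len 12), cursors c3@2 c4@5 c1@10 c2@10, authorship 33.44.1212..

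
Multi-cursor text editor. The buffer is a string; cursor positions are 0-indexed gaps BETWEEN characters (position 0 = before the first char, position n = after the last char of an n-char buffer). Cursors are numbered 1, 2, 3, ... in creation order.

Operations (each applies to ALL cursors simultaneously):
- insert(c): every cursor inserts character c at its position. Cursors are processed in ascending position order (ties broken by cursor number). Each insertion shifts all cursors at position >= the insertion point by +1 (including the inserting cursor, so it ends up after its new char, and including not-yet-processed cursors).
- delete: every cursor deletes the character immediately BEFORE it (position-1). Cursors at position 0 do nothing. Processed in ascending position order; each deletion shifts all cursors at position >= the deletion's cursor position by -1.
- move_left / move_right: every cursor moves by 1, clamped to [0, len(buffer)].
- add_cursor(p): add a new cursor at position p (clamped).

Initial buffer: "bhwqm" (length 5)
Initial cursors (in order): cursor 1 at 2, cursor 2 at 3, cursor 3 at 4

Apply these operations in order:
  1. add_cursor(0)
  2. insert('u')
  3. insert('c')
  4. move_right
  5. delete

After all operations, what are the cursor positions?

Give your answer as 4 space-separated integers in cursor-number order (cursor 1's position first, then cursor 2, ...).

After op 1 (add_cursor(0)): buffer="bhwqm" (len 5), cursors c4@0 c1@2 c2@3 c3@4, authorship .....
After op 2 (insert('u')): buffer="ubhuwuqum" (len 9), cursors c4@1 c1@4 c2@6 c3@8, authorship 4..1.2.3.
After op 3 (insert('c')): buffer="ucbhucwucqucm" (len 13), cursors c4@2 c1@6 c2@9 c3@12, authorship 44..11.22.33.
After op 4 (move_right): buffer="ucbhucwucqucm" (len 13), cursors c4@3 c1@7 c2@10 c3@13, authorship 44..11.22.33.
After op 5 (delete): buffer="uchucucuc" (len 9), cursors c4@2 c1@5 c2@7 c3@9, authorship 44.112233

Answer: 5 7 9 2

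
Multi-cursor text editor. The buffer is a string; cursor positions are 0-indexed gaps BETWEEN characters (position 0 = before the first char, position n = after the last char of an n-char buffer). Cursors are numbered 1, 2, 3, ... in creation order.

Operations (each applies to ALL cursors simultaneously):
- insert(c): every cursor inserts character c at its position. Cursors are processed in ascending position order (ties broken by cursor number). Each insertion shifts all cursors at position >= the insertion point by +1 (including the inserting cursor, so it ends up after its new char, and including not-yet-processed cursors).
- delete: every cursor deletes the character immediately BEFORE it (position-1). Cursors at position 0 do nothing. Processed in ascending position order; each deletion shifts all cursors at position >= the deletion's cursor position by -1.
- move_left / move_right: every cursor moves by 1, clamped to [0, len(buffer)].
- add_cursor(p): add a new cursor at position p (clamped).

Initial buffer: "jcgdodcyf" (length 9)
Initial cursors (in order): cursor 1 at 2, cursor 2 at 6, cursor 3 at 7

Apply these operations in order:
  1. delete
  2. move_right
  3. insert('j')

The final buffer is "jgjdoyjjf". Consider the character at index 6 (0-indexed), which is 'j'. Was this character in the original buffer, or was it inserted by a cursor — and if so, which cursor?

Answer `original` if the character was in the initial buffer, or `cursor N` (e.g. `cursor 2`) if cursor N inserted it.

After op 1 (delete): buffer="jgdoyf" (len 6), cursors c1@1 c2@4 c3@4, authorship ......
After op 2 (move_right): buffer="jgdoyf" (len 6), cursors c1@2 c2@5 c3@5, authorship ......
After op 3 (insert('j')): buffer="jgjdoyjjf" (len 9), cursors c1@3 c2@8 c3@8, authorship ..1...23.
Authorship (.=original, N=cursor N): . . 1 . . . 2 3 .
Index 6: author = 2

Answer: cursor 2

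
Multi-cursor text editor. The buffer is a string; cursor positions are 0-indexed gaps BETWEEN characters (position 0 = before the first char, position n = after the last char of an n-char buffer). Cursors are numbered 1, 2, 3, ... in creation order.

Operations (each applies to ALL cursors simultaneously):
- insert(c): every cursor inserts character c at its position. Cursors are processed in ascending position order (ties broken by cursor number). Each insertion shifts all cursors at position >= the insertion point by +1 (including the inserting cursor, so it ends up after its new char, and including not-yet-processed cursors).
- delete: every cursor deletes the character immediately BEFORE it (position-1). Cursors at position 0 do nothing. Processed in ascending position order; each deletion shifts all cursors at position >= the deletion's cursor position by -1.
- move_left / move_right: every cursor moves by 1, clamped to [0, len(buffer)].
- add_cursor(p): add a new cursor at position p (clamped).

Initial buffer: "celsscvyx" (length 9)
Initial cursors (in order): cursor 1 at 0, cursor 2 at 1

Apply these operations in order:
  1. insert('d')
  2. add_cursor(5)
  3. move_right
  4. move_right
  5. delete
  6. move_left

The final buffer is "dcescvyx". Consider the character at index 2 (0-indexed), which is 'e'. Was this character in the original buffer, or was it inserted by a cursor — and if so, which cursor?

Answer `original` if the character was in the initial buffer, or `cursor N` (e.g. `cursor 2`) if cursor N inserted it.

After op 1 (insert('d')): buffer="dcdelsscvyx" (len 11), cursors c1@1 c2@3, authorship 1.2........
After op 2 (add_cursor(5)): buffer="dcdelsscvyx" (len 11), cursors c1@1 c2@3 c3@5, authorship 1.2........
After op 3 (move_right): buffer="dcdelsscvyx" (len 11), cursors c1@2 c2@4 c3@6, authorship 1.2........
After op 4 (move_right): buffer="dcdelsscvyx" (len 11), cursors c1@3 c2@5 c3@7, authorship 1.2........
After op 5 (delete): buffer="dcescvyx" (len 8), cursors c1@2 c2@3 c3@4, authorship 1.......
After op 6 (move_left): buffer="dcescvyx" (len 8), cursors c1@1 c2@2 c3@3, authorship 1.......
Authorship (.=original, N=cursor N): 1 . . . . . . .
Index 2: author = original

Answer: original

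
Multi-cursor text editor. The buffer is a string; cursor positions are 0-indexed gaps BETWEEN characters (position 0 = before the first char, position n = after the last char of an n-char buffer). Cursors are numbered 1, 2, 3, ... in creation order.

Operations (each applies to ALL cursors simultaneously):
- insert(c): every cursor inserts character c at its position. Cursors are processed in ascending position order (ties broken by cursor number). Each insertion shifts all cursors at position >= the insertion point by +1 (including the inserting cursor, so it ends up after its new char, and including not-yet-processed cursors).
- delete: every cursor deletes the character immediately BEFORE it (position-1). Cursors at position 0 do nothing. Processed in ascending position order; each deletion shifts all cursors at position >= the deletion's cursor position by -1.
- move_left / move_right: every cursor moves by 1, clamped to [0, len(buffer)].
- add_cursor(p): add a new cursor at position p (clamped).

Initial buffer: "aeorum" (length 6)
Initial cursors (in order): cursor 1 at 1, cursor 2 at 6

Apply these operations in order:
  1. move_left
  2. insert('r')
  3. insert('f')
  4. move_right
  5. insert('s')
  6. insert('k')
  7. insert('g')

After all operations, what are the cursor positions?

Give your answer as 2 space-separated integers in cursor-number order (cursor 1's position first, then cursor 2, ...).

After op 1 (move_left): buffer="aeorum" (len 6), cursors c1@0 c2@5, authorship ......
After op 2 (insert('r')): buffer="raeorurm" (len 8), cursors c1@1 c2@7, authorship 1.....2.
After op 3 (insert('f')): buffer="rfaeorurfm" (len 10), cursors c1@2 c2@9, authorship 11.....22.
After op 4 (move_right): buffer="rfaeorurfm" (len 10), cursors c1@3 c2@10, authorship 11.....22.
After op 5 (insert('s')): buffer="rfaseorurfms" (len 12), cursors c1@4 c2@12, authorship 11.1....22.2
After op 6 (insert('k')): buffer="rfaskeorurfmsk" (len 14), cursors c1@5 c2@14, authorship 11.11....22.22
After op 7 (insert('g')): buffer="rfaskgeorurfmskg" (len 16), cursors c1@6 c2@16, authorship 11.111....22.222

Answer: 6 16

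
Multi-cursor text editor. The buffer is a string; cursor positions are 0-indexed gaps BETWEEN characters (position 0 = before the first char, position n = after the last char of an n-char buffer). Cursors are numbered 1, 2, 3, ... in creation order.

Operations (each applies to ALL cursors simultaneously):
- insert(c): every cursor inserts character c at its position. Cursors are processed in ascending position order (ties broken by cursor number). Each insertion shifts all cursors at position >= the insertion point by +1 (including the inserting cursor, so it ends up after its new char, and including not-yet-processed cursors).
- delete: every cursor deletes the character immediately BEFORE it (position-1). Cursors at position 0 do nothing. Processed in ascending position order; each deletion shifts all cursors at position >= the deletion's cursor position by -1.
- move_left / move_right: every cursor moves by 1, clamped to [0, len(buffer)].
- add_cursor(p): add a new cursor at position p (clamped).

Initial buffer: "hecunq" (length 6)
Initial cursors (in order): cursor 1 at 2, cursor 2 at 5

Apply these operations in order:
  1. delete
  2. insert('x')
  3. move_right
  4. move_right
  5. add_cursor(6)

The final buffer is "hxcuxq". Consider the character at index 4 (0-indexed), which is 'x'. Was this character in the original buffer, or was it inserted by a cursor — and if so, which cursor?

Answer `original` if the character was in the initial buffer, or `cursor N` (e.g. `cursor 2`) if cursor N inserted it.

After op 1 (delete): buffer="hcuq" (len 4), cursors c1@1 c2@3, authorship ....
After op 2 (insert('x')): buffer="hxcuxq" (len 6), cursors c1@2 c2@5, authorship .1..2.
After op 3 (move_right): buffer="hxcuxq" (len 6), cursors c1@3 c2@6, authorship .1..2.
After op 4 (move_right): buffer="hxcuxq" (len 6), cursors c1@4 c2@6, authorship .1..2.
After op 5 (add_cursor(6)): buffer="hxcuxq" (len 6), cursors c1@4 c2@6 c3@6, authorship .1..2.
Authorship (.=original, N=cursor N): . 1 . . 2 .
Index 4: author = 2

Answer: cursor 2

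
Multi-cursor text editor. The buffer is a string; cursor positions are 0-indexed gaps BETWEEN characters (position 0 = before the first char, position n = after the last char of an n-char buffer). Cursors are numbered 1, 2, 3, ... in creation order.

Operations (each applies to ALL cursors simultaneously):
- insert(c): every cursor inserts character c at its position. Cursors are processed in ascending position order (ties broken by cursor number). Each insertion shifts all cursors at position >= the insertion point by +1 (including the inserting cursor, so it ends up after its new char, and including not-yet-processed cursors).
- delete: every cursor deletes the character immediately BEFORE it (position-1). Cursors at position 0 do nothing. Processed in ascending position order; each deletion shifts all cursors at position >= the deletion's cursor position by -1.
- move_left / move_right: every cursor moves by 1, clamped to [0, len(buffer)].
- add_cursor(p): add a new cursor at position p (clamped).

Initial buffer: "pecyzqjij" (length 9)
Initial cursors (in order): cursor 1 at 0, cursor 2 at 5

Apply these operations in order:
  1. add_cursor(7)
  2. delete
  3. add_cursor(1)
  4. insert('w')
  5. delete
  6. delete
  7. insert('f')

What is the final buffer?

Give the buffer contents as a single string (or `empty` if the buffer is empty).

Answer: ffecffij

Derivation:
After op 1 (add_cursor(7)): buffer="pecyzqjij" (len 9), cursors c1@0 c2@5 c3@7, authorship .........
After op 2 (delete): buffer="pecyqij" (len 7), cursors c1@0 c2@4 c3@5, authorship .......
After op 3 (add_cursor(1)): buffer="pecyqij" (len 7), cursors c1@0 c4@1 c2@4 c3@5, authorship .......
After op 4 (insert('w')): buffer="wpwecywqwij" (len 11), cursors c1@1 c4@3 c2@7 c3@9, authorship 1.4...2.3..
After op 5 (delete): buffer="pecyqij" (len 7), cursors c1@0 c4@1 c2@4 c3@5, authorship .......
After op 6 (delete): buffer="ecij" (len 4), cursors c1@0 c4@0 c2@2 c3@2, authorship ....
After op 7 (insert('f')): buffer="ffecffij" (len 8), cursors c1@2 c4@2 c2@6 c3@6, authorship 14..23..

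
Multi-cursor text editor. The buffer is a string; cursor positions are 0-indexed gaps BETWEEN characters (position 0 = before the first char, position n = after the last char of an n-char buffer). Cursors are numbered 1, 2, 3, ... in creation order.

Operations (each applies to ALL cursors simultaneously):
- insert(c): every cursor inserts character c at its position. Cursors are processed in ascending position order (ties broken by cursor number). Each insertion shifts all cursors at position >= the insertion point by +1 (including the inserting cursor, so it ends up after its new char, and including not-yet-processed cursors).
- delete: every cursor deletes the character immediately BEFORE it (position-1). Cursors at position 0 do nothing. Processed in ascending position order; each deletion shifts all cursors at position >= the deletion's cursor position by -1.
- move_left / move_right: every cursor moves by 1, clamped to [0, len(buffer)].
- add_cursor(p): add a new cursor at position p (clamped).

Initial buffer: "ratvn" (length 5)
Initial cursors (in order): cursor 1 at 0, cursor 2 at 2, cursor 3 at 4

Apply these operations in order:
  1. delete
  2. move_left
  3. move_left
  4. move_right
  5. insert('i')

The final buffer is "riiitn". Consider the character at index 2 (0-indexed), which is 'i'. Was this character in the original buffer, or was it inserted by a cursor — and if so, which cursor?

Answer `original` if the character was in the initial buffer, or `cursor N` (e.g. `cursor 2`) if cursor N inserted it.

After op 1 (delete): buffer="rtn" (len 3), cursors c1@0 c2@1 c3@2, authorship ...
After op 2 (move_left): buffer="rtn" (len 3), cursors c1@0 c2@0 c3@1, authorship ...
After op 3 (move_left): buffer="rtn" (len 3), cursors c1@0 c2@0 c3@0, authorship ...
After op 4 (move_right): buffer="rtn" (len 3), cursors c1@1 c2@1 c3@1, authorship ...
After op 5 (insert('i')): buffer="riiitn" (len 6), cursors c1@4 c2@4 c3@4, authorship .123..
Authorship (.=original, N=cursor N): . 1 2 3 . .
Index 2: author = 2

Answer: cursor 2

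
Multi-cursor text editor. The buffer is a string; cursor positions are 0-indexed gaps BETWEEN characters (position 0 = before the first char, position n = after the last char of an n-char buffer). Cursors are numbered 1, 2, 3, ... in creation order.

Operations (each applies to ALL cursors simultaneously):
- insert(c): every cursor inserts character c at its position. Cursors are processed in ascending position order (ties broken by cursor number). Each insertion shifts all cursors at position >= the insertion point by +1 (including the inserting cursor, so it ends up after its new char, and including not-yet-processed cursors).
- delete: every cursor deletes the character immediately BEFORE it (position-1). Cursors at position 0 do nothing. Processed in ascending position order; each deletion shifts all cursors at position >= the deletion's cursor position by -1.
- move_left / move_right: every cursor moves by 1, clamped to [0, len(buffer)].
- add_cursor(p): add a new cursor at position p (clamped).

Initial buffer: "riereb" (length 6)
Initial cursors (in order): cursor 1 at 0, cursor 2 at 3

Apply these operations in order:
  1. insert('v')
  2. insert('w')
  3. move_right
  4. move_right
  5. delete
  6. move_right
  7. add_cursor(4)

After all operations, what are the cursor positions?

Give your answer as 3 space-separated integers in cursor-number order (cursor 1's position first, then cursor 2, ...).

After op 1 (insert('v')): buffer="vrievreb" (len 8), cursors c1@1 c2@5, authorship 1...2...
After op 2 (insert('w')): buffer="vwrievwreb" (len 10), cursors c1@2 c2@7, authorship 11...22...
After op 3 (move_right): buffer="vwrievwreb" (len 10), cursors c1@3 c2@8, authorship 11...22...
After op 4 (move_right): buffer="vwrievwreb" (len 10), cursors c1@4 c2@9, authorship 11...22...
After op 5 (delete): buffer="vwrevwrb" (len 8), cursors c1@3 c2@7, authorship 11..22..
After op 6 (move_right): buffer="vwrevwrb" (len 8), cursors c1@4 c2@8, authorship 11..22..
After op 7 (add_cursor(4)): buffer="vwrevwrb" (len 8), cursors c1@4 c3@4 c2@8, authorship 11..22..

Answer: 4 8 4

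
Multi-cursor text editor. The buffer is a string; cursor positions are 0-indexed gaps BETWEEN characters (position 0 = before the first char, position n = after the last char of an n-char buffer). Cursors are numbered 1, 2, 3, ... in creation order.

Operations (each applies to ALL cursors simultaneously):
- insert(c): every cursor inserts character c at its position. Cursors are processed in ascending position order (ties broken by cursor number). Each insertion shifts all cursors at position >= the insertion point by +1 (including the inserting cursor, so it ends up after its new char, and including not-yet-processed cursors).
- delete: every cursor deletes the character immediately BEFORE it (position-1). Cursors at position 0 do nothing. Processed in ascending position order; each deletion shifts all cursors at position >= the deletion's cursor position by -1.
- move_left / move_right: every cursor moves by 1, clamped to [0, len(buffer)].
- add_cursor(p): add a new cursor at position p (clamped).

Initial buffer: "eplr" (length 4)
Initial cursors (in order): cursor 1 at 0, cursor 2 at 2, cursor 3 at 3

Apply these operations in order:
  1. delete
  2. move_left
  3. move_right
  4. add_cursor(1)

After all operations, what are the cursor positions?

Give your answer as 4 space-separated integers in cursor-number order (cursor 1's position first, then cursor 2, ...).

After op 1 (delete): buffer="er" (len 2), cursors c1@0 c2@1 c3@1, authorship ..
After op 2 (move_left): buffer="er" (len 2), cursors c1@0 c2@0 c3@0, authorship ..
After op 3 (move_right): buffer="er" (len 2), cursors c1@1 c2@1 c3@1, authorship ..
After op 4 (add_cursor(1)): buffer="er" (len 2), cursors c1@1 c2@1 c3@1 c4@1, authorship ..

Answer: 1 1 1 1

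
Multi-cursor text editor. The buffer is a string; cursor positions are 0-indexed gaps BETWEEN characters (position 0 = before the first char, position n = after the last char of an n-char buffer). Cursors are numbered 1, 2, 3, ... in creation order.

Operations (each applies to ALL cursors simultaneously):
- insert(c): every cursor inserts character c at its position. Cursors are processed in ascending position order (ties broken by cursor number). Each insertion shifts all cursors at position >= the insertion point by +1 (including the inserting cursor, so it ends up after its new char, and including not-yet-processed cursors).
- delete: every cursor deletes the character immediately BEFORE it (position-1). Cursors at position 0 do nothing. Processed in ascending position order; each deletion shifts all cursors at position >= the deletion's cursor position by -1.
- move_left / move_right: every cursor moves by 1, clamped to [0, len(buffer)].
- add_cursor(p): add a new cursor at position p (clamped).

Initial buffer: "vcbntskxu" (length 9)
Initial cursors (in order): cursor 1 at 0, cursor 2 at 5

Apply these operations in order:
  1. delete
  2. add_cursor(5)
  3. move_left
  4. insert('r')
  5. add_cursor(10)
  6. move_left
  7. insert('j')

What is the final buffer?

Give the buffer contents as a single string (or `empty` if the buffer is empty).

Answer: jrvcbjrnjrskjxu

Derivation:
After op 1 (delete): buffer="vcbnskxu" (len 8), cursors c1@0 c2@4, authorship ........
After op 2 (add_cursor(5)): buffer="vcbnskxu" (len 8), cursors c1@0 c2@4 c3@5, authorship ........
After op 3 (move_left): buffer="vcbnskxu" (len 8), cursors c1@0 c2@3 c3@4, authorship ........
After op 4 (insert('r')): buffer="rvcbrnrskxu" (len 11), cursors c1@1 c2@5 c3@7, authorship 1...2.3....
After op 5 (add_cursor(10)): buffer="rvcbrnrskxu" (len 11), cursors c1@1 c2@5 c3@7 c4@10, authorship 1...2.3....
After op 6 (move_left): buffer="rvcbrnrskxu" (len 11), cursors c1@0 c2@4 c3@6 c4@9, authorship 1...2.3....
After op 7 (insert('j')): buffer="jrvcbjrnjrskjxu" (len 15), cursors c1@1 c2@6 c3@9 c4@13, authorship 11...22.33..4..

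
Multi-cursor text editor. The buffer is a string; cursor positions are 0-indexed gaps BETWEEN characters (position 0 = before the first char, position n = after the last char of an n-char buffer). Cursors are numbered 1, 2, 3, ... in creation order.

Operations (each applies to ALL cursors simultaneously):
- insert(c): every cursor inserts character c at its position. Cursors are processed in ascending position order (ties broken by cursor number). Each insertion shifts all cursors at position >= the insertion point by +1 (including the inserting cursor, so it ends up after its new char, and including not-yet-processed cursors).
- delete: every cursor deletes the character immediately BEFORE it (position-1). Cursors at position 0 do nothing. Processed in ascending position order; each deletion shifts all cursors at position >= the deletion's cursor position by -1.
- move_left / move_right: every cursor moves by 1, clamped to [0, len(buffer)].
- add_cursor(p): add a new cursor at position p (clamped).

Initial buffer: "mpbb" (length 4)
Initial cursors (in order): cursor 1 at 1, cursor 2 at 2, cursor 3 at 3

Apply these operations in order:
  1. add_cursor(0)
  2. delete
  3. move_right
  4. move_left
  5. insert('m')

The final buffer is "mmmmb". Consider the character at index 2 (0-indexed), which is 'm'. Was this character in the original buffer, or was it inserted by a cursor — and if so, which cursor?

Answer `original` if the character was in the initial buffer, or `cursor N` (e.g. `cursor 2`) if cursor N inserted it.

Answer: cursor 3

Derivation:
After op 1 (add_cursor(0)): buffer="mpbb" (len 4), cursors c4@0 c1@1 c2@2 c3@3, authorship ....
After op 2 (delete): buffer="b" (len 1), cursors c1@0 c2@0 c3@0 c4@0, authorship .
After op 3 (move_right): buffer="b" (len 1), cursors c1@1 c2@1 c3@1 c4@1, authorship .
After op 4 (move_left): buffer="b" (len 1), cursors c1@0 c2@0 c3@0 c4@0, authorship .
After op 5 (insert('m')): buffer="mmmmb" (len 5), cursors c1@4 c2@4 c3@4 c4@4, authorship 1234.
Authorship (.=original, N=cursor N): 1 2 3 4 .
Index 2: author = 3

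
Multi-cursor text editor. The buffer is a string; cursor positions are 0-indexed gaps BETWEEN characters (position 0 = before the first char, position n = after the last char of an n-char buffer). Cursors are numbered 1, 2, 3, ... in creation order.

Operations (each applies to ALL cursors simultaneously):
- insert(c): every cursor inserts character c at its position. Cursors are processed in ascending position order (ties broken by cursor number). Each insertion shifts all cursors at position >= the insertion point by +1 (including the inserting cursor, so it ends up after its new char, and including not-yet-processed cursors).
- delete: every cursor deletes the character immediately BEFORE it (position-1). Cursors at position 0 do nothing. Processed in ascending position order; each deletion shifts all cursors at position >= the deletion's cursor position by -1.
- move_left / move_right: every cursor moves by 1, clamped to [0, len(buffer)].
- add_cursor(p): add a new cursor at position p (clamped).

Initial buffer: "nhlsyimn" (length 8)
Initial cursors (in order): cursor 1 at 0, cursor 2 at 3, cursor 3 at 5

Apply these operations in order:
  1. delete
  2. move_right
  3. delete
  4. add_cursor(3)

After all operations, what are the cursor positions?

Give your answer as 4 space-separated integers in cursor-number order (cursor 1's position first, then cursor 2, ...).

After op 1 (delete): buffer="nhsimn" (len 6), cursors c1@0 c2@2 c3@3, authorship ......
After op 2 (move_right): buffer="nhsimn" (len 6), cursors c1@1 c2@3 c3@4, authorship ......
After op 3 (delete): buffer="hmn" (len 3), cursors c1@0 c2@1 c3@1, authorship ...
After op 4 (add_cursor(3)): buffer="hmn" (len 3), cursors c1@0 c2@1 c3@1 c4@3, authorship ...

Answer: 0 1 1 3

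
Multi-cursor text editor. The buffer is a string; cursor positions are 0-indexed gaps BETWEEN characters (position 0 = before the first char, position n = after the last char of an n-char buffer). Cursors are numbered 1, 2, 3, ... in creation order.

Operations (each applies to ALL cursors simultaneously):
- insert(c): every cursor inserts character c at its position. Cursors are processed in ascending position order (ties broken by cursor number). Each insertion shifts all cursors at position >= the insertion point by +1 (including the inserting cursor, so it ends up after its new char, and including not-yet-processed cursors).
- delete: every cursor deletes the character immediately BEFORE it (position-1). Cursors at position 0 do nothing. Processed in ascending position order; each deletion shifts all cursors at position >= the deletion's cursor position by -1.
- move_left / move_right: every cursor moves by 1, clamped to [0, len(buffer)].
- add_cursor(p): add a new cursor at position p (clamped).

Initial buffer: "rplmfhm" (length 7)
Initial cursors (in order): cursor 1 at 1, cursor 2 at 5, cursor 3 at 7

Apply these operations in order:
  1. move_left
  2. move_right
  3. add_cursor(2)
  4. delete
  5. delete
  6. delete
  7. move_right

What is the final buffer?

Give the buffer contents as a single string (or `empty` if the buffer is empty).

Answer: empty

Derivation:
After op 1 (move_left): buffer="rplmfhm" (len 7), cursors c1@0 c2@4 c3@6, authorship .......
After op 2 (move_right): buffer="rplmfhm" (len 7), cursors c1@1 c2@5 c3@7, authorship .......
After op 3 (add_cursor(2)): buffer="rplmfhm" (len 7), cursors c1@1 c4@2 c2@5 c3@7, authorship .......
After op 4 (delete): buffer="lmh" (len 3), cursors c1@0 c4@0 c2@2 c3@3, authorship ...
After op 5 (delete): buffer="l" (len 1), cursors c1@0 c4@0 c2@1 c3@1, authorship .
After op 6 (delete): buffer="" (len 0), cursors c1@0 c2@0 c3@0 c4@0, authorship 
After op 7 (move_right): buffer="" (len 0), cursors c1@0 c2@0 c3@0 c4@0, authorship 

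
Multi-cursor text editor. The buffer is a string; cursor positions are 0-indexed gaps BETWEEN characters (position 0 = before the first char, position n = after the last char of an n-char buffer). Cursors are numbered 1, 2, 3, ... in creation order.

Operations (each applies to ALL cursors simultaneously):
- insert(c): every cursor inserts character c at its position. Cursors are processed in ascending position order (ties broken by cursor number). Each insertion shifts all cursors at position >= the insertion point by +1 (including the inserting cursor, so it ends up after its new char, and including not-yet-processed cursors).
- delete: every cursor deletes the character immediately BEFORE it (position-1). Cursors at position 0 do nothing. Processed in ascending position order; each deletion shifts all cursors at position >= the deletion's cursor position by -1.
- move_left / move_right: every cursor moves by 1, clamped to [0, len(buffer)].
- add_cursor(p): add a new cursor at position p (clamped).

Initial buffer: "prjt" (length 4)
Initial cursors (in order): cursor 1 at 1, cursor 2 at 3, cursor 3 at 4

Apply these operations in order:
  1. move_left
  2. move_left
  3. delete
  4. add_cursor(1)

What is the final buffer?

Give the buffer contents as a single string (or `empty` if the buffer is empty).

Answer: jt

Derivation:
After op 1 (move_left): buffer="prjt" (len 4), cursors c1@0 c2@2 c3@3, authorship ....
After op 2 (move_left): buffer="prjt" (len 4), cursors c1@0 c2@1 c3@2, authorship ....
After op 3 (delete): buffer="jt" (len 2), cursors c1@0 c2@0 c3@0, authorship ..
After op 4 (add_cursor(1)): buffer="jt" (len 2), cursors c1@0 c2@0 c3@0 c4@1, authorship ..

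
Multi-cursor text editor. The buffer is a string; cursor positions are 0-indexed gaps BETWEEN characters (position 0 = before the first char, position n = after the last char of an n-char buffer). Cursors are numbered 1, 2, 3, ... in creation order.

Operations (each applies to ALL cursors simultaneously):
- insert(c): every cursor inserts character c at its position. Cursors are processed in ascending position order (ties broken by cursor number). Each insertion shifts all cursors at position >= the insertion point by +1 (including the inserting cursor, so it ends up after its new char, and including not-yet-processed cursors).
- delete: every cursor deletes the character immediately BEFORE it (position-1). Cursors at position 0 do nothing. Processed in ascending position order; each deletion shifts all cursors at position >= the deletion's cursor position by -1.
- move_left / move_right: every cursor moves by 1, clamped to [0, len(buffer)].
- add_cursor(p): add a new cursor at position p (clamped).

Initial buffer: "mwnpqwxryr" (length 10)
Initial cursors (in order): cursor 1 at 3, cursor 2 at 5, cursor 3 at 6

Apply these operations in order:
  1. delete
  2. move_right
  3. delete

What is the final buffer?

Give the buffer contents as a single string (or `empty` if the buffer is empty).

Answer: mryr

Derivation:
After op 1 (delete): buffer="mwpxryr" (len 7), cursors c1@2 c2@3 c3@3, authorship .......
After op 2 (move_right): buffer="mwpxryr" (len 7), cursors c1@3 c2@4 c3@4, authorship .......
After op 3 (delete): buffer="mryr" (len 4), cursors c1@1 c2@1 c3@1, authorship ....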